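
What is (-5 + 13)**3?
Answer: 512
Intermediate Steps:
(-5 + 13)**3 = 8**3 = 512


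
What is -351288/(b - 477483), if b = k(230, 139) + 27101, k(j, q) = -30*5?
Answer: 87822/112633 ≈ 0.77972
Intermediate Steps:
k(j, q) = -150
b = 26951 (b = -150 + 27101 = 26951)
-351288/(b - 477483) = -351288/(26951 - 477483) = -351288/(-450532) = -351288*(-1/450532) = 87822/112633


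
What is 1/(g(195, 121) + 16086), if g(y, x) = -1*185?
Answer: 1/15901 ≈ 6.2889e-5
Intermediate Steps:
g(y, x) = -185
1/(g(195, 121) + 16086) = 1/(-185 + 16086) = 1/15901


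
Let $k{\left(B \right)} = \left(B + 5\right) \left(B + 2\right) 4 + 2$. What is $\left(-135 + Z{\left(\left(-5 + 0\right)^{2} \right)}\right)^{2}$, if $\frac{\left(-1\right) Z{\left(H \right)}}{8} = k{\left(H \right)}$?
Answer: $679697041$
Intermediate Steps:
$k{\left(B \right)} = 2 + 4 \left(2 + B\right) \left(5 + B\right)$ ($k{\left(B \right)} = \left(5 + B\right) \left(2 + B\right) 4 + 2 = \left(2 + B\right) \left(5 + B\right) 4 + 2 = 4 \left(2 + B\right) \left(5 + B\right) + 2 = 2 + 4 \left(2 + B\right) \left(5 + B\right)$)
$Z{\left(H \right)} = -336 - 224 H - 32 H^{2}$ ($Z{\left(H \right)} = - 8 \left(42 + 4 H^{2} + 28 H\right) = -336 - 224 H - 32 H^{2}$)
$\left(-135 + Z{\left(\left(-5 + 0\right)^{2} \right)}\right)^{2} = \left(-135 - \left(336 + 32 \left(-5 + 0\right)^{4} + 224 \left(-5 + 0\right)^{2}\right)\right)^{2} = \left(-135 - \left(336 + 5600 + 20000\right)\right)^{2} = \left(-135 - \left(5936 + 20000\right)\right)^{2} = \left(-135 - 25936\right)^{2} = \left(-26071\right)^{2} = 679697041$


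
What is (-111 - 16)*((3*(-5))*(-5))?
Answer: -9525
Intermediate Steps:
(-111 - 16)*((3*(-5))*(-5)) = -(-1905)*(-5) = -127*75 = -9525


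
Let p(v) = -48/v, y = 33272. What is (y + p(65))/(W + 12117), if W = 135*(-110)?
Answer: -2162632/177645 ≈ -12.174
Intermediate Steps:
W = -14850
(y + p(65))/(W + 12117) = (33272 - 48/65)/(-14850 + 12117) = (33272 - 48*1/65)/(-2733) = (33272 - 48/65)*(-1/2733) = (2162632/65)*(-1/2733) = -2162632/177645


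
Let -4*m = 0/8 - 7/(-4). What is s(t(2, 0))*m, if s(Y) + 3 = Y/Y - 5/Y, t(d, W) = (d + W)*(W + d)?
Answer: 91/64 ≈ 1.4219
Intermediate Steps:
t(d, W) = (W + d)² (t(d, W) = (W + d)*(W + d) = (W + d)²)
s(Y) = -2 - 5/Y (s(Y) = -3 + (Y/Y - 5/Y) = -3 + (1 - 5/Y) = -2 - 5/Y)
m = -7/16 (m = -(0/8 - 7/(-4))/4 = -(0*(⅛) - 7*(-¼))/4 = -(0 + 7/4)/4 = -¼*7/4 = -7/16 ≈ -0.43750)
s(t(2, 0))*m = (-2 - 5/(0 + 2)²)*(-7/16) = (-2 - 5/(2²))*(-7/16) = (-2 - 5/4)*(-7/16) = -13/4*(-7/16) = 91/64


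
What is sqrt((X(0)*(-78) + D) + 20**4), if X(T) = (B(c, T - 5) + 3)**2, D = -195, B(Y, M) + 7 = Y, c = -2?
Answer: sqrt(156997) ≈ 396.23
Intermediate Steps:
B(Y, M) = -7 + Y
X(T) = 36 (X(T) = ((-7 - 2) + 3)**2 = (-9 + 3)**2 = (-6)**2 = 36)
sqrt((X(0)*(-78) + D) + 20**4) = sqrt((36*(-78) - 195) + 20**4) = sqrt((-2808 - 195) + 160000) = sqrt(-3003 + 160000) = sqrt(156997)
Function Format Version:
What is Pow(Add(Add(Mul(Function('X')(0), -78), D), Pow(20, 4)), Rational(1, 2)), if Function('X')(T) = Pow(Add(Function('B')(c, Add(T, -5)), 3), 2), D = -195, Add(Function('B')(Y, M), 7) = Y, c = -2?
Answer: Pow(156997, Rational(1, 2)) ≈ 396.23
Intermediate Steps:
Function('B')(Y, M) = Add(-7, Y)
Function('X')(T) = 36 (Function('X')(T) = Pow(Add(Add(-7, -2), 3), 2) = Pow(Add(-9, 3), 2) = Pow(-6, 2) = 36)
Pow(Add(Add(Mul(Function('X')(0), -78), D), Pow(20, 4)), Rational(1, 2)) = Pow(Add(Add(Mul(36, -78), -195), Pow(20, 4)), Rational(1, 2)) = Pow(Add(Add(-2808, -195), 160000), Rational(1, 2)) = Pow(Add(-3003, 160000), Rational(1, 2)) = Pow(156997, Rational(1, 2))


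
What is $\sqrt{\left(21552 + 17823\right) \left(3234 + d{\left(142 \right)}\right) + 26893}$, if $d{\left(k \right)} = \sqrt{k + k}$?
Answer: $\sqrt{127365643 + 78750 \sqrt{71}} \approx 11315.0$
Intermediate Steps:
$d{\left(k \right)} = \sqrt{2} \sqrt{k}$ ($d{\left(k \right)} = \sqrt{2 k} = \sqrt{2} \sqrt{k}$)
$\sqrt{\left(21552 + 17823\right) \left(3234 + d{\left(142 \right)}\right) + 26893} = \sqrt{\left(21552 + 17823\right) \left(3234 + \sqrt{2} \sqrt{142}\right) + 26893} = \sqrt{39375 \left(3234 + 2 \sqrt{71}\right) + 26893} = \sqrt{\left(127338750 + 78750 \sqrt{71}\right) + 26893} = \sqrt{127365643 + 78750 \sqrt{71}}$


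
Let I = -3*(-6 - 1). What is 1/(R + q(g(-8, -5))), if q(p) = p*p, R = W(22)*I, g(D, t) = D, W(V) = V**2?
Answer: 1/10228 ≈ 9.7771e-5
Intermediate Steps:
I = 21 (I = -3*(-7) = 21)
R = 10164 (R = 22**2*21 = 484*21 = 10164)
q(p) = p**2
1/(R + q(g(-8, -5))) = 1/(10164 + (-8)**2) = 1/(10164 + 64) = 1/10228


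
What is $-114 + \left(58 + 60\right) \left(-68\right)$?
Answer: $-8138$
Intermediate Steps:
$-114 + \left(58 + 60\right) \left(-68\right) = -114 + 118 \left(-68\right) = -114 - 8024 = -8138$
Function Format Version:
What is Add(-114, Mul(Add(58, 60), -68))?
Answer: -8138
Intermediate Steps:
Add(-114, Mul(Add(58, 60), -68)) = Add(-114, Mul(118, -68)) = Add(-114, -8024) = -8138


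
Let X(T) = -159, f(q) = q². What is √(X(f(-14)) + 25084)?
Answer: 5*√997 ≈ 157.88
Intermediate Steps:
√(X(f(-14)) + 25084) = √(-159 + 25084) = √24925 = 5*√997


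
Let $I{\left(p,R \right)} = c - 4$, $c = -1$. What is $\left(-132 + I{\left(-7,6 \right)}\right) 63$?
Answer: $-8631$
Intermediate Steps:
$I{\left(p,R \right)} = -5$ ($I{\left(p,R \right)} = -1 - 4 = -5$)
$\left(-132 + I{\left(-7,6 \right)}\right) 63 = \left(-132 - 5\right) 63 = \left(-137\right) 63 = -8631$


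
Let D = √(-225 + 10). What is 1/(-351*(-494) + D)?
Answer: 173394/30065479451 - I*√215/30065479451 ≈ 5.7672e-6 - 4.877e-10*I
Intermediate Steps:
D = I*√215 (D = √(-215) = I*√215 ≈ 14.663*I)
1/(-351*(-494) + D) = 1/(-351*(-494) + I*√215) = 1/(173394 + I*√215)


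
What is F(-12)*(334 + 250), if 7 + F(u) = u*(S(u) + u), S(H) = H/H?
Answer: 73000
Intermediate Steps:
S(H) = 1
F(u) = -7 + u*(1 + u)
F(-12)*(334 + 250) = (-7 - 12 + (-12)²)*(334 + 250) = (-7 - 12 + 144)*584 = 125*584 = 73000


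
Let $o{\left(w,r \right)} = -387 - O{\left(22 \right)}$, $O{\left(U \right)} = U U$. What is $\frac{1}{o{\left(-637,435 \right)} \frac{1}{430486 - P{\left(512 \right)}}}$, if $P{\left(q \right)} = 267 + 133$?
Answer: $- \frac{430086}{871} \approx -493.78$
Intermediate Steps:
$O{\left(U \right)} = U^{2}$
$P{\left(q \right)} = 400$
$o{\left(w,r \right)} = -871$ ($o{\left(w,r \right)} = -387 - 22^{2} = -387 - 484 = -871$)
$\frac{1}{o{\left(-637,435 \right)} \frac{1}{430486 - P{\left(512 \right)}}} = \frac{1}{\left(-871\right) \frac{1}{430486 - 400}} = \frac{1}{\left(-871\right) \frac{1}{430086}} = \frac{1}{- \frac{871}{430086}} = - \frac{430086}{871}$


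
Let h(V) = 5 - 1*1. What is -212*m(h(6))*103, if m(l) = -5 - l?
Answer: 196524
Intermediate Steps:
h(V) = 4 (h(V) = 5 - 1 = 4)
-212*m(h(6))*103 = -212*(-5 - 1*4)*103 = -212*(-5 - 4)*103 = -212*(-9)*103 = 1908*103 = 196524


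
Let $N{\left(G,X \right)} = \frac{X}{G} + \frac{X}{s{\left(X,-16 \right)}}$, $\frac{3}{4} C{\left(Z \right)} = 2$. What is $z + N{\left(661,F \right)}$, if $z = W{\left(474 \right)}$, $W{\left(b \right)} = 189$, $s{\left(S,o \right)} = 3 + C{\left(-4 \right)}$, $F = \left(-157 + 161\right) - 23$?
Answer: $\frac{2085793}{11237} \approx 185.62$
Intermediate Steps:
$F = -19$ ($F = 4 - 23 = -19$)
$C{\left(Z \right)} = \frac{8}{3}$ ($C{\left(Z \right)} = \frac{4}{3} \cdot 2 = \frac{8}{3}$)
$s{\left(S,o \right)} = \frac{17}{3}$ ($s{\left(S,o \right)} = 3 + \frac{8}{3} = \frac{17}{3}$)
$N{\left(G,X \right)} = \frac{3 X}{17} + \frac{X}{G}$ ($N{\left(G,X \right)} = \frac{X}{G} + \frac{X}{\frac{17}{3}} = \frac{X}{G} + X \frac{3}{17} = \frac{X}{G} + \frac{3 X}{17} = \frac{3 X}{17} + \frac{X}{G}$)
$z = 189$
$z + N{\left(661,F \right)} = 189 - \left(\frac{57}{17} + \frac{19}{661}\right) = 189 - \frac{38000}{11237} = \frac{2085793}{11237}$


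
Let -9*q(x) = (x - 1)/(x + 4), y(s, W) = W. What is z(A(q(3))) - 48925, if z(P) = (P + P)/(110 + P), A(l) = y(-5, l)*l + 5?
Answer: -22331238377/456439 ≈ -48925.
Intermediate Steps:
q(x) = -(-1 + x)/(9*(4 + x)) (q(x) = -(x - 1)/(9*(x + 4)) = -(-1 + x)/(9*(4 + x)))
A(l) = 5 + l**2 (A(l) = l*l + 5 = l**2 + 5 = 5 + l**2)
z(P) = 2*P/(110 + P) (z(P) = (2*P)/(110 + P) = 2*P/(110 + P))
z(A(q(3))) - 48925 = 2*(5 + ((1 - 1*3)/(9*(4 + 3)))**2)/(110 + (5 + ((1 - 1*3)/(9*(4 + 3)))**2)) - 48925 = 2*(5 + ((1/9)*(1 - 3)/7)**2)/(110 + (5 + ((1/9)*(1 - 3)/7)**2)) - 48925 = 2*(5 + ((1/9)*(1/7)*(-2))**2)/(110 + (5 + ((1/9)*(1/7)*(-2))**2)) - 48925 = 2*(5 + (-2/63)**2)/(110 + (5 + (-2/63)**2)) - 48925 = 2*(5 + 4/3969)/(110 + (5 + 4/3969)) - 48925 = 2*(19849/3969)/(110 + 19849/3969) - 48925 = 2*(19849/3969)/(456439/3969) - 48925 = 2*(19849/3969)*(3969/456439) - 48925 = 39698/456439 - 48925 = -22331238377/456439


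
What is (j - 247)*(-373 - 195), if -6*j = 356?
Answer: 521992/3 ≈ 1.7400e+5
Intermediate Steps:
j = -178/3 (j = -⅙*356 = -178/3 ≈ -59.333)
(j - 247)*(-373 - 195) = (-178/3 - 247)*(-373 - 195) = -919/3*(-568) = 521992/3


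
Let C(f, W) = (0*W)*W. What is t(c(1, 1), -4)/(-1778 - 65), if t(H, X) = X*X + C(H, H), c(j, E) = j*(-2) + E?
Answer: -16/1843 ≈ -0.0086815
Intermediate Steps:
C(f, W) = 0 (C(f, W) = 0*W = 0)
c(j, E) = E - 2*j (c(j, E) = -2*j + E = E - 2*j)
t(H, X) = X**2 (t(H, X) = X*X + 0 = X**2 + 0 = X**2)
t(c(1, 1), -4)/(-1778 - 65) = (-4)**2/(-1778 - 65) = 16/(-1843) = 16*(-1/1843) = -16/1843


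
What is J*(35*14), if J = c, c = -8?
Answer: -3920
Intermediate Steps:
J = -8
J*(35*14) = -280*14 = -8*490 = -3920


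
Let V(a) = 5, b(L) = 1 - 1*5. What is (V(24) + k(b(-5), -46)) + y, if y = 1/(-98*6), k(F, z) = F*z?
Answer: 111131/588 ≈ 189.00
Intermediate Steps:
b(L) = -4 (b(L) = 1 - 5 = -4)
y = -1/588 (y = 1/(-588) = -1/588 ≈ -0.0017007)
(V(24) + k(b(-5), -46)) + y = (5 - 4*(-46)) - 1/588 = (5 + 184) - 1/588 = 189 - 1/588 = 111131/588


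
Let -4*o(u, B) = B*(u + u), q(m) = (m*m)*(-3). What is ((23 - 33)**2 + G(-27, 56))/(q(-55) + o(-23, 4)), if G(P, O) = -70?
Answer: -30/9029 ≈ -0.0033226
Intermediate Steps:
q(m) = -3*m**2 (q(m) = m**2*(-3) = -3*m**2)
o(u, B) = -B*u/2 (o(u, B) = -B*(u + u)/4 = -B*2*u/4 = -B*u/2)
((23 - 33)**2 + G(-27, 56))/(q(-55) + o(-23, 4)) = ((23 - 33)**2 - 70)/(-3*(-55)**2 - 1/2*4*(-23)) = ((-10)**2 - 70)/(-3*3025 + 46) = (100 - 70)/(-9075 + 46) = 30/(-9029) = 30*(-1/9029) = -30/9029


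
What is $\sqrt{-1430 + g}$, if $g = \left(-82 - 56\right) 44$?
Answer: $11 i \sqrt{62} \approx 86.614 i$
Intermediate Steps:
$g = -6072$ ($g = \left(-138\right) 44 = -6072$)
$\sqrt{-1430 + g} = \sqrt{-1430 - 6072} = \sqrt{-7502} = 11 i \sqrt{62}$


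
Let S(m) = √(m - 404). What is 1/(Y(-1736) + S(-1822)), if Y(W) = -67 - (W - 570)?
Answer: 2239/5015347 - I*√2226/5015347 ≈ 0.00044643 - 9.4072e-6*I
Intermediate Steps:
Y(W) = 503 - W (Y(W) = -67 - (-570 + W) = -67 + (570 - W) = 503 - W)
S(m) = √(-404 + m)
1/(Y(-1736) + S(-1822)) = 1/((503 - 1*(-1736)) + √(-404 - 1822)) = 1/((503 + 1736) + √(-2226)) = 1/(2239 + I*√2226)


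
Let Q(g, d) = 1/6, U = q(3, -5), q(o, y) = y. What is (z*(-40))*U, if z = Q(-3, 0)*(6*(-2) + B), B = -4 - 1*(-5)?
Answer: -1100/3 ≈ -366.67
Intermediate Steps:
U = -5
Q(g, d) = 1/6 (Q(g, d) = 1*(1/6) = 1/6)
B = 1 (B = -4 + 5 = 1)
z = -11/6 (z = (6*(-2) + 1)/6 = (-12 + 1)/6 = (1/6)*(-11) = -11/6 ≈ -1.8333)
(z*(-40))*U = -11/6*(-40)*(-5) = (220/3)*(-5) = -1100/3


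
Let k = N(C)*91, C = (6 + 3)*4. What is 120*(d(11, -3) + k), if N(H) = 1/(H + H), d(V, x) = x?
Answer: -625/3 ≈ -208.33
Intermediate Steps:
C = 36 (C = 9*4 = 36)
N(H) = 1/(2*H)
k = 91/72 (k = ((1/2)/36)*91 = ((1/2)*(1/36))*91 = (1/72)*91 = 91/72 ≈ 1.2639)
120*(d(11, -3) + k) = 120*(-3 + 91/72) = 120*(-125/72) = -625/3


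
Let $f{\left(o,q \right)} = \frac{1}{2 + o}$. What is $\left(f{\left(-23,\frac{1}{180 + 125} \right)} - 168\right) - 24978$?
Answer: $- \frac{528067}{21} \approx -25146.0$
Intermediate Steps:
$\left(f{\left(-23,\frac{1}{180 + 125} \right)} - 168\right) - 24978 = \left(\frac{1}{2 - 23} - 168\right) - 24978 = \left(\frac{1}{-21} - 168\right) - 24978 = \left(- \frac{1}{21} - 168\right) - 24978 = - \frac{3529}{21} - 24978 = - \frac{528067}{21}$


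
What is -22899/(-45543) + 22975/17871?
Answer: 28540754/15958803 ≈ 1.7884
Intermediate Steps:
-22899/(-45543) + 22975/17871 = -22899*(-1/45543) + 22975*(1/17871) = 449/893 + 22975/17871 = 28540754/15958803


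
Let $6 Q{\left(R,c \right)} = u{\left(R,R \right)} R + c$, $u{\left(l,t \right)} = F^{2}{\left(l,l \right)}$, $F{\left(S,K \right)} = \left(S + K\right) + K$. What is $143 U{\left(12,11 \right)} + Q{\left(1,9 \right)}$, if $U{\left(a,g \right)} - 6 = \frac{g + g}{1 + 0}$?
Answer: $4007$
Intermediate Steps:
$U{\left(a,g \right)} = 6 + 2 g$ ($U{\left(a,g \right)} = 6 + \frac{g + g}{1 + 0} = 6 + \frac{2 g}{1} = 6 + 2 g 1 = 6 + 2 g$)
$F{\left(S,K \right)} = S + 2 K$ ($F{\left(S,K \right)} = \left(K + S\right) + K = S + 2 K$)
$u{\left(l,t \right)} = 9 l^{2}$ ($u{\left(l,t \right)} = \left(l + 2 l\right)^{2} = \left(3 l\right)^{2} = 9 l^{2}$)
$Q{\left(R,c \right)} = \frac{c}{6} + \frac{3 R^{3}}{2}$ ($Q{\left(R,c \right)} = \frac{9 R^{2} R + c}{6} = \frac{9 R^{3} + c}{6} = \frac{c + 9 R^{3}}{6} = \frac{c}{6} + \frac{3 R^{3}}{2}$)
$143 U{\left(12,11 \right)} + Q{\left(1,9 \right)} = 143 \left(6 + 2 \cdot 11\right) + \left(\frac{1}{6} \cdot 9 + \frac{3 \cdot 1^{3}}{2}\right) = 143 \left(6 + 22\right) + \left(\frac{3}{2} + \frac{3}{2} \cdot 1\right) = 143 \cdot 28 + \left(\frac{3}{2} + \frac{3}{2}\right) = 4004 + 3 = 4007$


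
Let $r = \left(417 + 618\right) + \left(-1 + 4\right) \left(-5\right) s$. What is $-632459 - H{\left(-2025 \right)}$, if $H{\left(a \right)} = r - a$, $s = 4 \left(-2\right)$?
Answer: $-635639$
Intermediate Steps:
$s = -8$
$r = 1155$ ($r = \left(417 + 618\right) + \left(-1 + 4\right) \left(-5\right) \left(-8\right) = 1035 + 3 \left(-5\right) \left(-8\right) = 1035 - -120 = 1035 + 120 = 1155$)
$H{\left(a \right)} = 1155 - a$
$-632459 - H{\left(-2025 \right)} = -632459 - \left(1155 - -2025\right) = -632459 - \left(1155 + 2025\right) = -632459 - 3180 = -635639$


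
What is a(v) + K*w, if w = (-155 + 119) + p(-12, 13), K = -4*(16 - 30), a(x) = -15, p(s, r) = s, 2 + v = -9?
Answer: -2703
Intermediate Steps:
v = -11 (v = -2 - 9 = -11)
K = 56 (K = -4*(-14) = 56)
w = -48 (w = (-155 + 119) - 12 = -36 - 12 = -48)
a(v) + K*w = -15 + 56*(-48) = -15 - 2688 = -2703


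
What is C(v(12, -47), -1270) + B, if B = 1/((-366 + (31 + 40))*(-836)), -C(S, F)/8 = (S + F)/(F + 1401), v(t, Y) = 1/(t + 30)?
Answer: 52617859471/678451620 ≈ 77.556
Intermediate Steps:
v(t, Y) = 1/(30 + t)
C(S, F) = -8*(F + S)/(1401 + F) (C(S, F) = -8*(S + F)/(F + 1401) = -8*(F + S)/(1401 + F))
B = 1/246620 (B = 1/((-366 + 71)*(-836)) = 1/(-295*(-836)) = 1/246620 ≈ 4.0548e-6)
C(v(12, -47), -1270) + B = 8*(-1*(-1270) - 1/(30 + 12))/(1401 - 1270) + 1/246620 = 8*(1270 - 1/42)/131 + 1/246620 = 8*(1/131)*(1270 - 1*1/42) + 1/246620 = 8*(1/131)*(1270 - 1/42) + 1/246620 = 8*(1/131)*(53339/42) + 1/246620 = 213356/2751 + 1/246620 = 52617859471/678451620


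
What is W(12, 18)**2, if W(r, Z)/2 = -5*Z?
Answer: 32400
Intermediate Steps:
W(r, Z) = -10*Z (W(r, Z) = 2*(-5*Z) = -10*Z)
W(12, 18)**2 = (-10*18)**2 = (-180)**2 = 32400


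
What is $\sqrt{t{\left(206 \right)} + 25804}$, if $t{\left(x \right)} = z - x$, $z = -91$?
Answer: $\sqrt{25507} \approx 159.71$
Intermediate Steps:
$t{\left(x \right)} = -91 - x$
$\sqrt{t{\left(206 \right)} + 25804} = \sqrt{\left(-91 - 206\right) + 25804} = \sqrt{-297 + 25804} = \sqrt{25507}$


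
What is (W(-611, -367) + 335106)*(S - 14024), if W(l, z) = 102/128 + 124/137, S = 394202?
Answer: 558524124855459/4384 ≈ 1.2740e+11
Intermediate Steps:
W(l, z) = 14923/8768 (W(l, z) = 102*(1/128) + 124*(1/137) = 51/64 + 124/137 = 14923/8768)
(W(-611, -367) + 335106)*(S - 14024) = (14923/8768 + 335106)*(394202 - 14024) = (2938224331/8768)*380178 = 558524124855459/4384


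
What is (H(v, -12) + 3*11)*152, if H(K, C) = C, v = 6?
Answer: 3192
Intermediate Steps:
(H(v, -12) + 3*11)*152 = (-12 + 3*11)*152 = (-12 + 33)*152 = 21*152 = 3192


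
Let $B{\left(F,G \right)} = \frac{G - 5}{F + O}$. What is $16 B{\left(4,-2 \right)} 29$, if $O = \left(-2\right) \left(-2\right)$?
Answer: $-406$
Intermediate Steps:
$O = 4$
$B{\left(F,G \right)} = \frac{-5 + G}{4 + F}$ ($B{\left(F,G \right)} = \frac{G - 5}{F + 4} = \frac{-5 + G}{4 + F}$)
$16 B{\left(4,-2 \right)} 29 = 16 \frac{-5 - 2}{4 + 4} \cdot 29 = 16 \cdot \frac{1}{8} \left(-7\right) 29 = 16 \left(- \frac{7}{8}\right) 29 = \left(-14\right) 29 = -406$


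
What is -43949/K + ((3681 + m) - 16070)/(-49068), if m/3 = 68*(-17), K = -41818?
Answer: 48613751/35378028 ≈ 1.3741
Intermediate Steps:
m = -3468 (m = 3*(68*(-17)) = 3*(-1156) = -3468)
-43949/K + ((3681 + m) - 16070)/(-49068) = -43949/(-41818) + ((3681 - 3468) - 16070)/(-49068) = -43949*(-1/41818) + (213 - 16070)*(-1/49068) = 43949/41818 - 15857*(-1/49068) = 43949/41818 + 15857/49068 = 48613751/35378028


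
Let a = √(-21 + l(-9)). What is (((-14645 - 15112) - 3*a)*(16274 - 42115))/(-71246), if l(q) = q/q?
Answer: -109850091/10178 - 77523*I*√5/35623 ≈ -10793.0 - 4.8661*I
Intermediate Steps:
l(q) = 1
a = 2*I*√5 (a = √(-21 + 1) = √(-20) = 2*I*√5 ≈ 4.4721*I)
(((-14645 - 15112) - 3*a)*(16274 - 42115))/(-71246) = (((-14645 - 15112) - 6*I*√5)*(16274 - 42115))/(-71246) = ((-29757 - 6*I*√5)*(-25841))*(-1/71246) = (768950637 + 155046*I*√5)*(-1/71246) = -109850091/10178 - 77523*I*√5/35623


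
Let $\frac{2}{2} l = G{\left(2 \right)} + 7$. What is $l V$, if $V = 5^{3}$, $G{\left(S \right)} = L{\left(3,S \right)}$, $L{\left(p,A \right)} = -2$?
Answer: $625$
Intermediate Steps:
$G{\left(S \right)} = -2$
$V = 125$
$l = 5$ ($l = -2 + 7 = 5$)
$l V = 5 \cdot 125 = 625$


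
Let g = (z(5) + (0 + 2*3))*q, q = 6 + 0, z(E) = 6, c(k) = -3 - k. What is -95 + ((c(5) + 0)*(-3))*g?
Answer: 1633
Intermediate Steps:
q = 6
g = 72 (g = (6 + (0 + 2*3))*6 = (6 + (0 + 6))*6 = (6 + 6)*6 = 12*6 = 72)
-95 + ((c(5) + 0)*(-3))*g = -95 + (((-3 - 1*5) + 0)*(-3))*72 = -95 + (((-3 - 5) + 0)*(-3))*72 = -95 + ((-8 + 0)*(-3))*72 = -95 - 8*(-3)*72 = -95 + 24*72 = -95 + 1728 = 1633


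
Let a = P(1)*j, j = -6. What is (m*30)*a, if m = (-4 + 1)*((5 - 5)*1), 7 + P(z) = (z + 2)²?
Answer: 0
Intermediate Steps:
P(z) = -7 + (2 + z)² (P(z) = -7 + (z + 2)² = -7 + (2 + z)²)
a = -12 (a = (-7 + (2 + 1)²)*(-6) = (-7 + 3²)*(-6) = (-7 + 9)*(-6) = 2*(-6) = -12)
m = 0 (m = -0 = -3*0 = 0)
(m*30)*a = (0*30)*(-12) = 0*(-12) = 0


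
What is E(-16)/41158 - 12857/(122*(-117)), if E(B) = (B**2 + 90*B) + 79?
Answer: 759461/869067 ≈ 0.87388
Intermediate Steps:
E(B) = 79 + B**2 + 90*B
E(-16)/41158 - 12857/(122*(-117)) = (79 + (-16)**2 + 90*(-16))/41158 - 12857/(122*(-117)) = (79 + 256 - 1440)*(1/41158) - 12857/(-14274) = -1105*1/41158 - 12857*(-1/14274) = -85/3166 + 989/1098 = 759461/869067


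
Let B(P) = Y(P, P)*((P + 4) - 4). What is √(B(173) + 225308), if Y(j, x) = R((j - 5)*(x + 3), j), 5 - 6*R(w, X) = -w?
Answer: √38807862/6 ≈ 1038.3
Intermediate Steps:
R(w, X) = ⅚ + w/6 (R(w, X) = ⅚ - (-1)*w/6 = ⅚ + w/6)
Y(j, x) = ⅚ + (-5 + j)*(3 + x)/6 (Y(j, x) = ⅚ + ((j - 5)*(x + 3))/6 = ⅚ + ((-5 + j)*(3 + x))/6 = ⅚ + (-5 + j)*(3 + x)/6)
B(P) = P*(-5/3 - P/3 + P²/6) (B(P) = (-5/3 + P/2 - 5*P/6 + P*P/6)*((P + 4) - 4) = (-5/3 + P/2 - 5*P/6 + P²/6)*((4 + P) - 4) = (-5/3 - P/3 + P²/6)*P = P*(-5/3 - P/3 + P²/6))
√(B(173) + 225308) = √((⅙)*173*(-10 + 173² - 2*173) + 225308) = √((⅙)*173*(-10 + 29929 - 346) + 225308) = √((⅙)*173*29573 + 225308) = √(5116129/6 + 225308) = √(6467977/6) = √38807862/6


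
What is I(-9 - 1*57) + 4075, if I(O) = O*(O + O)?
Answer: 12787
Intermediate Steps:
I(O) = 2*O**2 (I(O) = O*(2*O) = 2*O**2)
I(-9 - 1*57) + 4075 = 2*(-9 - 1*57)**2 + 4075 = 2*(-9 - 57)**2 + 4075 = 2*(-66)**2 + 4075 = 2*4356 + 4075 = 8712 + 4075 = 12787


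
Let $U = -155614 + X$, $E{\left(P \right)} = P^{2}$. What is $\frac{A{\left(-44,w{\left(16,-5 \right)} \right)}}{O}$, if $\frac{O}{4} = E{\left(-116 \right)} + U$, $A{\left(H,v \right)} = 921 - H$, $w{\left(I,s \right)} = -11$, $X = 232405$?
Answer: $\frac{965}{360988} \approx 0.0026732$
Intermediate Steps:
$U = 76791$ ($U = -155614 + 232405 = 76791$)
$O = 360988$ ($O = 4 \left(\left(-116\right)^{2} + 76791\right) = 4 \left(13456 + 76791\right) = 4 \cdot 90247 = 360988$)
$\frac{A{\left(-44,w{\left(16,-5 \right)} \right)}}{O} = \frac{921 - -44}{360988} = \left(921 + 44\right) \frac{1}{360988} = 965 \cdot \frac{1}{360988} = \frac{965}{360988}$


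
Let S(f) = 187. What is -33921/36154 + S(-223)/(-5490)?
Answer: -48246772/49621365 ≈ -0.97230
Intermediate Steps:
-33921/36154 + S(-223)/(-5490) = -33921/36154 + 187/(-5490) = -33921*1/36154 + 187*(-1/5490) = -33921/36154 - 187/5490 = -48246772/49621365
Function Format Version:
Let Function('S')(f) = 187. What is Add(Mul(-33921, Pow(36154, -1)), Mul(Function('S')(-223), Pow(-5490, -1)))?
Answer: Rational(-48246772, 49621365) ≈ -0.97230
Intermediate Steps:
Add(Mul(-33921, Pow(36154, -1)), Mul(Function('S')(-223), Pow(-5490, -1))) = Add(Mul(-33921, Pow(36154, -1)), Mul(187, Pow(-5490, -1))) = Add(Mul(-33921, Rational(1, 36154)), Mul(187, Rational(-1, 5490))) = Add(Rational(-33921, 36154), Rational(-187, 5490)) = Rational(-48246772, 49621365)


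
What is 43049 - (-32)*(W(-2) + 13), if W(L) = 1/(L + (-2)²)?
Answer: 43481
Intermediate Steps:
W(L) = 1/(4 + L) (W(L) = 1/(L + 4) = 1/(4 + L))
43049 - (-32)*(W(-2) + 13) = 43049 - (-32)*(1/(4 - 2) + 13) = 43049 - (-32)*(1/2 + 13) = 43049 - (-32)*(½ + 13) = 43049 - (-32)*27/2 = 43049 - 1*(-432) = 43049 + 432 = 43481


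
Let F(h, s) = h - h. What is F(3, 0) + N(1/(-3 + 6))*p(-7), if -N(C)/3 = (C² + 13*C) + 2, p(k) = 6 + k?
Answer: 58/3 ≈ 19.333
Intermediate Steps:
F(h, s) = 0
N(C) = -6 - 39*C - 3*C² (N(C) = -3*((C² + 13*C) + 2) = -3*(2 + C² + 13*C) = -6 - 39*C - 3*C²)
F(3, 0) + N(1/(-3 + 6))*p(-7) = 0 + (-6 - 39/(-3 + 6) - 3/(-3 + 6)²)*(6 - 7) = 0 + (-6 - 39/3 - 3*(1/3)²)*(-1) = 0 + (-6 - 39*⅓ - 3*(⅓)²)*(-1) = 0 + (-6 - 13 - 3*⅑)*(-1) = 0 + (-6 - 13 - ⅓)*(-1) = 0 - 58/3*(-1) = 0 + 58/3 = 58/3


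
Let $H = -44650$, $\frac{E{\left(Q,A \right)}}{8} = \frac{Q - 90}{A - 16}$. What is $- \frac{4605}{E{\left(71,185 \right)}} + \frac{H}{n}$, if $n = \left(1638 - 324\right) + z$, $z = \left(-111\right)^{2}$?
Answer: $\frac{2120916755}{414504} \approx 5116.8$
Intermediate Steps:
$z = 12321$
$n = 13635$ ($n = \left(1638 - 324\right) + 12321 = 1314 + 12321 = 13635$)
$E{\left(Q,A \right)} = \frac{8 \left(-90 + Q\right)}{-16 + A}$ ($E{\left(Q,A \right)} = 8 \frac{Q - 90}{A - 16} = 8 \frac{-90 + Q}{-16 + A} = \frac{8 \left(-90 + Q\right)}{-16 + A}$)
$- \frac{4605}{E{\left(71,185 \right)}} + \frac{H}{n} = - \frac{4605}{8 \frac{1}{-16 + 185} \left(-90 + 71\right)} - \frac{44650}{13635} = - \frac{4605}{8 \cdot \frac{1}{169} \left(-19\right)} - \frac{8930}{2727} = - \frac{4605}{- \frac{152}{169}} - \frac{8930}{2727} = \left(-4605\right) \left(- \frac{169}{152}\right) - \frac{8930}{2727} = \frac{778245}{152} - \frac{8930}{2727} = \frac{2120916755}{414504}$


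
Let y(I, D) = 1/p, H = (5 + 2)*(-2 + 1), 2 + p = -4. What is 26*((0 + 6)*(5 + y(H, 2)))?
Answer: 754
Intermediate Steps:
p = -6 (p = -2 - 4 = -6)
H = -7 (H = 7*(-1) = -7)
y(I, D) = -⅙ (y(I, D) = 1/(-6) = -⅙)
26*((0 + 6)*(5 + y(H, 2))) = 26*((0 + 6)*(5 - ⅙)) = 26*(6*(29/6)) = 26*29 = 754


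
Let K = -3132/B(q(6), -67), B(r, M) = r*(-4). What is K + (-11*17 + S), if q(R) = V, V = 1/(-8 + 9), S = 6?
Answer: 602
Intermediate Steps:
V = 1 (V = 1/1 = 1)
q(R) = 1
B(r, M) = -4*r
K = 783 (K = -3132/((-4*1)) = -3132/(-4) = -3132*(-¼) = 783)
K + (-11*17 + S) = 783 + (-11*17 + 6) = 783 + (-187 + 6) = 783 - 181 = 602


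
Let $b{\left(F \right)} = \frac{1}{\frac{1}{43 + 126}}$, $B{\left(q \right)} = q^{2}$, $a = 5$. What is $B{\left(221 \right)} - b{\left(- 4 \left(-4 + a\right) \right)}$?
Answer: $48672$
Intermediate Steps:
$b{\left(F \right)} = 169$ ($b{\left(F \right)} = \frac{1}{\frac{1}{169}} = 169$)
$B{\left(221 \right)} - b{\left(- 4 \left(-4 + a\right) \right)} = 221^{2} - 169 = 48841 - 169 = 48672$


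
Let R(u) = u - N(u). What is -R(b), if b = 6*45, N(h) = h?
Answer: 0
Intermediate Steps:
b = 270
R(u) = 0 (R(u) = u - u = 0)
-R(b) = -1*0 = 0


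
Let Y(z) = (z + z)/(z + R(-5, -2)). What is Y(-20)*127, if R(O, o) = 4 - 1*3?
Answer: 5080/19 ≈ 267.37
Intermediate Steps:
R(O, o) = 1 (R(O, o) = 4 - 3 = 1)
Y(z) = 2*z/(1 + z) (Y(z) = (z + z)/(z + 1) = (2*z)/(1 + z) = 2*z/(1 + z))
Y(-20)*127 = (2*(-20)/(1 - 20))*127 = (2*(-20)/(-19))*127 = (2*(-20)*(-1/19))*127 = (40/19)*127 = 5080/19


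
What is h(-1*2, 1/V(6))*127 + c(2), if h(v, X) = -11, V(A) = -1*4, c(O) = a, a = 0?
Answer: -1397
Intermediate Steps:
c(O) = 0
V(A) = -4
h(-1*2, 1/V(6))*127 + c(2) = -11*127 + 0 = -1397 + 0 = -1397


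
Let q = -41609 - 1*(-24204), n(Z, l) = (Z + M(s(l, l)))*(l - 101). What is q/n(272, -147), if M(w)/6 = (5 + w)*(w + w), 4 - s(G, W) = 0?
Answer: 17405/174592 ≈ 0.099690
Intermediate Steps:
s(G, W) = 4 (s(G, W) = 4 - 1*0 = 4 + 0 = 4)
M(w) = 12*w*(5 + w) (M(w) = 6*((5 + w)*(w + w)) = 6*((5 + w)*(2*w)) = 6*(2*w*(5 + w)) = 12*w*(5 + w))
n(Z, l) = (-101 + l)*(432 + Z) (n(Z, l) = (Z + 12*4*(5 + 4))*(l - 101) = (Z + 12*4*9)*(-101 + l) = (Z + 432)*(-101 + l) = (432 + Z)*(-101 + l) = (-101 + l)*(432 + Z))
q = -17405 (q = -41609 + 24204 = -17405)
q/n(272, -147) = -17405/(-43632 - 101*272 + 432*(-147) + 272*(-147)) = -17405/(-43632 - 27472 - 63504 - 39984) = -17405/(-174592) = -17405*(-1/174592) = 17405/174592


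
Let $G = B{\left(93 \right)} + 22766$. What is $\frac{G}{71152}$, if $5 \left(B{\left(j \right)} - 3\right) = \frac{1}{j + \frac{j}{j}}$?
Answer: $\frac{10701431}{33441440} \approx 0.32$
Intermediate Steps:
$B{\left(j \right)} = 3 + \frac{1}{5 \left(1 + j\right)}$ ($B{\left(j \right)} = 3 + \frac{1}{5 \left(j + \frac{j}{j}\right)} = 3 + \frac{1}{5 \left(j + 1\right)} = 3 + \frac{1}{5 \left(1 + j\right)}$)
$G = \frac{10701431}{470}$ ($G = \frac{16 + 15 \cdot 93}{5 \left(1 + 93\right)} + 22766 = \frac{16 + 1395}{5 \cdot 94} + 22766 = \frac{1}{5} \cdot \frac{1}{94} \cdot 1411 + 22766 = \frac{1411}{470} + 22766 = \frac{10701431}{470} \approx 22769.0$)
$\frac{G}{71152} = \frac{10701431}{470 \cdot 71152} = \frac{10701431}{470} \cdot \frac{1}{71152} = \frac{10701431}{33441440}$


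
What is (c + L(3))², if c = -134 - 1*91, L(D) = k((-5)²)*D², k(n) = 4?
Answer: 35721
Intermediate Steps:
L(D) = 4*D²
c = -225 (c = -134 - 91 = -225)
(c + L(3))² = (-225 + 4*3²)² = (-225 + 4*9)² = (-225 + 36)² = (-189)² = 35721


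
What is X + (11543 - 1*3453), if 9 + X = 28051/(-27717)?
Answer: 223953026/27717 ≈ 8080.0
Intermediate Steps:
X = -277504/27717 (X = -9 + 28051/(-27717) = -9 + 28051*(-1/27717) = -9 - 28051/27717 = -277504/27717 ≈ -10.012)
X + (11543 - 1*3453) = -277504/27717 + (11543 - 1*3453) = -277504/27717 + (11543 - 3453) = -277504/27717 + 8090 = 223953026/27717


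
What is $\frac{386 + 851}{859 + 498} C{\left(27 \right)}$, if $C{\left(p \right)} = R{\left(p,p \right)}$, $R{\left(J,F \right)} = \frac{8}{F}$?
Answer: $\frac{9896}{36639} \approx 0.27009$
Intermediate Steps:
$C{\left(p \right)} = \frac{8}{p}$
$\frac{386 + 851}{859 + 498} C{\left(27 \right)} = \frac{386 + 851}{859 + 498} \cdot \frac{8}{27} = \frac{1237}{1357} \cdot 8 \cdot \frac{1}{27} = 1237 \cdot \frac{1}{1357} \cdot \frac{8}{27} = \frac{1237}{1357} \cdot \frac{8}{27} = \frac{9896}{36639}$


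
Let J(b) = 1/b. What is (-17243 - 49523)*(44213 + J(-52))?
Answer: -76750020725/26 ≈ -2.9519e+9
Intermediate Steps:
(-17243 - 49523)*(44213 + J(-52)) = (-17243 - 49523)*(44213 + 1/(-52)) = -66766*(44213 - 1/52) = -66766*2299075/52 = -76750020725/26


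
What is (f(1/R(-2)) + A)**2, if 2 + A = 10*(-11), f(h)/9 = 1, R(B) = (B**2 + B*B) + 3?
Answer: 10609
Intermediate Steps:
R(B) = 3 + 2*B**2 (R(B) = (B**2 + B**2) + 3 = 2*B**2 + 3 = 3 + 2*B**2)
f(h) = 9 (f(h) = 9*1 = 9)
A = -112 (A = -2 + 10*(-11) = -2 - 110 = -112)
(f(1/R(-2)) + A)**2 = (9 - 112)**2 = (-103)**2 = 10609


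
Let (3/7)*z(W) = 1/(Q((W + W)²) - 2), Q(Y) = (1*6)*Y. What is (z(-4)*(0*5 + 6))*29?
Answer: 203/191 ≈ 1.0628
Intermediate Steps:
Q(Y) = 6*Y
z(W) = 7/(3*(-2 + 24*W²)) (z(W) = 7/(3*(6*(W + W)² - 2)) = 7/(3*(6*(2*W)² - 2)) = 7/(3*(6*(4*W²) - 2)) = 7/(3*(24*W² - 2)) = 7/(3*(-2 + 24*W²)))
(z(-4)*(0*5 + 6))*29 = ((7/(6*(-1 + 12*(-4)²)))*(0*5 + 6))*29 = ((7/(6*(-1 + 12*16)))*(0 + 6))*29 = ((7/(6*(-1 + 192)))*6)*29 = (((7/6)/191)*6)*29 = (((7/6)*(1/191))*6)*29 = ((7/1146)*6)*29 = (7/191)*29 = 203/191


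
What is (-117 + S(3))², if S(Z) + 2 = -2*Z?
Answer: 15625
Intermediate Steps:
S(Z) = -2 - 2*Z
(-117 + S(3))² = (-117 + (-2 - 2*3))² = (-117 + (-2 - 6))² = (-117 - 8)² = (-125)² = 15625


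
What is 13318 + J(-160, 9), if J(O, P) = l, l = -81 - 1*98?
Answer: 13139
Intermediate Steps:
l = -179 (l = -81 - 98 = -179)
J(O, P) = -179
13318 + J(-160, 9) = 13318 - 179 = 13139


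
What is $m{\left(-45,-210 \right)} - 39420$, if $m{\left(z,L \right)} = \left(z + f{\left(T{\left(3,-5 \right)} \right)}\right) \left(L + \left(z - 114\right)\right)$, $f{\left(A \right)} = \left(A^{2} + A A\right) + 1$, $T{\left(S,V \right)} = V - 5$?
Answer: $-96984$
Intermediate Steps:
$T{\left(S,V \right)} = -5 + V$ ($T{\left(S,V \right)} = V - 5 = -5 + V$)
$f{\left(A \right)} = 1 + 2 A^{2}$ ($f{\left(A \right)} = \left(A^{2} + A^{2}\right) + 1 = 2 A^{2} + 1 = 1 + 2 A^{2}$)
$m{\left(z,L \right)} = \left(201 + z\right) \left(-114 + L + z\right)$ ($m{\left(z,L \right)} = \left(z + \left(1 + 2 \left(-5 - 5\right)^{2}\right)\right) \left(L + \left(z - 114\right)\right) = \left(z + \left(1 + 2 \left(-10\right)^{2}\right)\right) \left(L + \left(-114 + z\right)\right) = \left(z + \left(1 + 2 \cdot 100\right)\right) \left(-114 + L + z\right) = \left(z + \left(1 + 200\right)\right) \left(-114 + L + z\right) = \left(z + 201\right) \left(-114 + L + z\right) = \left(201 + z\right) \left(-114 + L + z\right)$)
$m{\left(-45,-210 \right)} - 39420 = \left(-22914 + \left(-45\right)^{2} + 87 \left(-45\right) + 201 \left(-210\right) - -9450\right) - 39420 = \left(-22914 + 2025 - 3915 - 42210 + 9450\right) - 39420 = -57564 - 39420 = -96984$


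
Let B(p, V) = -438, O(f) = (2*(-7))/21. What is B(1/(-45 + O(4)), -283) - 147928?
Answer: -148366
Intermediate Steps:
O(f) = -⅔ (O(f) = -14*1/21 = -⅔)
B(1/(-45 + O(4)), -283) - 147928 = -438 - 147928 = -148366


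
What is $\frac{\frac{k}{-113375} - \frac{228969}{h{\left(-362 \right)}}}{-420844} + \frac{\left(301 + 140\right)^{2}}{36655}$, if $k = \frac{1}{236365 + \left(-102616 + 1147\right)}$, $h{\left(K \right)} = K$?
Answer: $\frac{45300210550279307795111}{8540421519787437256000} \approx 5.3042$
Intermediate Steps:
$k = \frac{1}{134896}$ ($k = \frac{1}{236365 - 101469} = \frac{1}{134896} \approx 7.4131 \cdot 10^{-6}$)
$\frac{\frac{k}{-113375} - \frac{228969}{h{\left(-362 \right)}}}{-420844} + \frac{\left(301 + 140\right)^{2}}{36655} = \frac{\frac{1}{134896 \left(-113375\right)} - \frac{228969}{-362}}{-420844} + \frac{\left(301 + 140\right)^{2}}{36655} = \left(\frac{1}{134896} \left(- \frac{1}{113375}\right) - - \frac{228969}{362}\right) \left(- \frac{1}{420844}\right) + 441^{2} \cdot \frac{1}{36655} = \left(- \frac{1}{15293834000} + \frac{228969}{362}\right) \left(- \frac{1}{420844}\right) + 194481 \cdot \frac{1}{36655} = \frac{1750906938572819}{2768183954000} \left(- \frac{1}{420844}\right) + \frac{194481}{36655} = - \frac{1750906938572819}{1164973607937176000} + \frac{194481}{36655} = \frac{45300210550279307795111}{8540421519787437256000}$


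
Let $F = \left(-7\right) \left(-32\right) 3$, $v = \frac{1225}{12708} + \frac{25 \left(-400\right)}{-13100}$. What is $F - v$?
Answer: $\frac{1117279381}{1664748} \approx 671.14$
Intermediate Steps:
$v = \frac{1431275}{1664748}$ ($v = 1225 \cdot \frac{1}{12708} - - \frac{100}{131} = \frac{1225}{12708} + \frac{100}{131} = \frac{1431275}{1664748} \approx 0.85975$)
$F = 672$ ($F = 224 \cdot 3 = 672$)
$F - v = 672 - \frac{1431275}{1664748} = \frac{1117279381}{1664748}$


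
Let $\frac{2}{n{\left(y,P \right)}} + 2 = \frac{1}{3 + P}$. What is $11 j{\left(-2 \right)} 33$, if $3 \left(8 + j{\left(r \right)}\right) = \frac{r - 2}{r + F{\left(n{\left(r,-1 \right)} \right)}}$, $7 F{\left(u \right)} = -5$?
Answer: $- \frac{51788}{19} \approx -2725.7$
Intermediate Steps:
$n{\left(y,P \right)} = \frac{2}{-2 + \frac{1}{3 + P}}$
$F{\left(u \right)} = - \frac{5}{7}$ ($F{\left(u \right)} = \frac{1}{7} \left(-5\right) = - \frac{5}{7}$)
$j{\left(r \right)} = -8 + \frac{-2 + r}{3 \left(- \frac{5}{7} + r\right)}$ ($j{\left(r \right)} = -8 + \frac{\left(r - 2\right) \frac{1}{r - \frac{5}{7}}}{3} = -8 + \frac{\left(-2 + r\right) \frac{1}{- \frac{5}{7} + r}}{3} = -8 + \frac{\frac{1}{- \frac{5}{7} + r} \left(-2 + r\right)}{3} = -8 + \frac{-2 + r}{3 \left(- \frac{5}{7} + r\right)}$)
$11 j{\left(-2 \right)} 33 = 11 \frac{106 - -322}{3 \left(-5 + 7 \left(-2\right)\right)} 33 = 11 \frac{106 + 322}{3 \left(-5 - 14\right)} 33 = 11 \cdot \frac{1}{3} \frac{1}{-19} \cdot 428 \cdot 33 = 11 \cdot \frac{1}{3} \left(- \frac{1}{19}\right) 428 \cdot 33 = 11 \left(- \frac{428}{57}\right) 33 = \left(- \frac{4708}{57}\right) 33 = - \frac{51788}{19}$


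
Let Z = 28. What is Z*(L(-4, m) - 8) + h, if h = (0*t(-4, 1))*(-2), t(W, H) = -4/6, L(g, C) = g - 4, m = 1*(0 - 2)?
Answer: -448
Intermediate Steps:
m = -2 (m = 1*(-2) = -2)
L(g, C) = -4 + g
t(W, H) = -2/3 (t(W, H) = -4*1/6 = -2/3)
h = 0 (h = (0*(-2/3))*(-2) = 0*(-2) = 0)
Z*(L(-4, m) - 8) + h = 28*((-4 - 4) - 8) + 0 = 28*(-8 - 8) + 0 = 28*(-16) + 0 = -448 + 0 = -448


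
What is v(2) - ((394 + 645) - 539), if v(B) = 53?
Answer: -447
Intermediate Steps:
v(2) - ((394 + 645) - 539) = 53 - ((394 + 645) - 539) = 53 - (1039 - 539) = 53 - 1*500 = 53 - 500 = -447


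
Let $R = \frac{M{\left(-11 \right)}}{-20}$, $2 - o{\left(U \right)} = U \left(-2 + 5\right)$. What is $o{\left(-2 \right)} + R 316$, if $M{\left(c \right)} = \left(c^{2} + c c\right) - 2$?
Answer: $-3784$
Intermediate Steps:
$M{\left(c \right)} = -2 + 2 c^{2}$ ($M{\left(c \right)} = \left(c^{2} + c^{2}\right) - 2 = 2 c^{2} - 2 = -2 + 2 c^{2}$)
$o{\left(U \right)} = 2 - 3 U$ ($o{\left(U \right)} = 2 - U \left(-2 + 5\right) = 2 - U 3 = 2 - 3 U$)
$R = -12$ ($R = \frac{-2 + 2 \left(-11\right)^{2}}{-20} = \left(-2 + 2 \cdot 121\right) \left(- \frac{1}{20}\right) = \left(-2 + 242\right) \left(- \frac{1}{20}\right) = 240 \left(- \frac{1}{20}\right) = -12$)
$o{\left(-2 \right)} + R 316 = \left(2 - -6\right) - 3792 = \left(2 + 6\right) - 3792 = 8 - 3792 = -3784$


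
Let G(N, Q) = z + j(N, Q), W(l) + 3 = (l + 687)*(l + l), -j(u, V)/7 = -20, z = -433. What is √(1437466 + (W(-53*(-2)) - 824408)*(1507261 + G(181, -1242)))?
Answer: I*√989014126094 ≈ 9.9449e+5*I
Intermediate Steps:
j(u, V) = 140 (j(u, V) = -7*(-20) = 140)
W(l) = -3 + 2*l*(687 + l) (W(l) = -3 + (l + 687)*(l + l) = -3 + (687 + l)*(2*l) = -3 + 2*l*(687 + l))
G(N, Q) = -293 (G(N, Q) = -433 + 140 = -293)
√(1437466 + (W(-53*(-2)) - 824408)*(1507261 + G(181, -1242))) = √(1437466 + ((-3 + 2*(-53*(-2))² + 1374*(-53*(-2))) - 824408)*(1507261 - 293)) = √(1437466 + ((-3 + 2*106² + 1374*106) - 824408)*1506968) = √(1437466 + ((-3 + 2*11236 + 145644) - 824408)*1506968) = √(1437466 + ((-3 + 22472 + 145644) - 824408)*1506968) = √(1437466 + (168113 - 824408)*1506968) = √(1437466 - 656295*1506968) = √(1437466 - 989015563560) = √(-989014126094) = I*√989014126094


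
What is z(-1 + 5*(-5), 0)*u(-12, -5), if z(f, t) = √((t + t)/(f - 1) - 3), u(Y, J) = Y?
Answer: -12*I*√3 ≈ -20.785*I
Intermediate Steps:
z(f, t) = √(-3 + 2*t/(-1 + f)) (z(f, t) = √((2*t)/(-1 + f) - 3) = √(2*t/(-1 + f) - 3) = √(-3 + 2*t/(-1 + f)))
z(-1 + 5*(-5), 0)*u(-12, -5) = √((3 - 3*(-1 + 5*(-5)) + 2*0)/(-1 + (-1 + 5*(-5))))*(-12) = √((3 - 3*(-1 - 25) + 0)/(-1 + (-1 - 25)))*(-12) = √((3 - 3*(-26) + 0)/(-1 - 26))*(-12) = √((3 + 78 + 0)/(-27))*(-12) = √(-1/27*81)*(-12) = √(-3)*(-12) = (I*√3)*(-12) = -12*I*√3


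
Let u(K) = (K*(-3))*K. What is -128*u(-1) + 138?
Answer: 522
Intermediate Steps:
u(K) = -3*K² (u(K) = (-3*K)*K = -3*K²)
-128*u(-1) + 138 = -(-384)*(-1)² + 138 = -(-384) + 138 = -128*(-3) + 138 = 384 + 138 = 522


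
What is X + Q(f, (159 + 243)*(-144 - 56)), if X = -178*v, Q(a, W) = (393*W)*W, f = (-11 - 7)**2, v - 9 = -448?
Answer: 2540414958142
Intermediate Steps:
v = -439 (v = 9 - 448 = -439)
f = 324 (f = (-18)**2 = 324)
Q(a, W) = 393*W**2
X = 78142 (X = -178*(-439) = 78142)
X + Q(f, (159 + 243)*(-144 - 56)) = 78142 + 393*((159 + 243)*(-144 - 56))**2 = 78142 + 393*(402*(-200))**2 = 78142 + 393*(-80400)**2 = 78142 + 393*6464160000 = 78142 + 2540414880000 = 2540414958142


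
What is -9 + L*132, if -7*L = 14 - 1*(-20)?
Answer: -4551/7 ≈ -650.14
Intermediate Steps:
L = -34/7 (L = -(14 - 1*(-20))/7 = -(14 + 20)/7 = -⅐*34 = -34/7 ≈ -4.8571)
-9 + L*132 = -9 - 34/7*132 = -9 - 4488/7 = -4551/7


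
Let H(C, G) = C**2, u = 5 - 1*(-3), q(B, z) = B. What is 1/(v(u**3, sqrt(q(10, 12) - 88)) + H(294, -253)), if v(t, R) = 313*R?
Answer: 14406/1246470613 - 313*I*sqrt(78)/7478823678 ≈ 1.1557e-5 - 3.6962e-7*I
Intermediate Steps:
u = 8 (u = 5 + 3 = 8)
1/(v(u**3, sqrt(q(10, 12) - 88)) + H(294, -253)) = 1/(313*sqrt(10 - 88) + 294**2) = 1/(313*sqrt(-78) + 86436) = 1/(313*(I*sqrt(78)) + 86436) = 1/(313*I*sqrt(78) + 86436) = 1/(86436 + 313*I*sqrt(78))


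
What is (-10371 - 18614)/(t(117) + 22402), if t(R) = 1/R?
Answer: -678249/524207 ≈ -1.2939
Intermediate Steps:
(-10371 - 18614)/(t(117) + 22402) = (-10371 - 18614)/(1/117 + 22402) = -28985/(1/117 + 22402) = -28985/2621035/117 = -28985*117/2621035 = -678249/524207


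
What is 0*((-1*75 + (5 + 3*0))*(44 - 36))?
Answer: 0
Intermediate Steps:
0*((-1*75 + (5 + 3*0))*(44 - 36)) = 0*((-75 + (5 + 0))*8) = 0*((-75 + 5)*8) = 0*(-70*8) = 0*(-560) = 0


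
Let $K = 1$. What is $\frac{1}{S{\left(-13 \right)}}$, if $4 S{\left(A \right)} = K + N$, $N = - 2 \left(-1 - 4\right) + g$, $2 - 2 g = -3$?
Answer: $\frac{8}{27} \approx 0.2963$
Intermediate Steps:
$g = \frac{5}{2}$ ($g = 1 - - \frac{3}{2} = 1 + \frac{3}{2} = \frac{5}{2} \approx 2.5$)
$N = \frac{25}{2}$ ($N = - 2 \left(-1 - 4\right) + \frac{5}{2} = \left(-2\right) \left(-5\right) + \frac{5}{2} = 10 + \frac{5}{2} = \frac{25}{2} \approx 12.5$)
$S{\left(A \right)} = \frac{27}{8}$ ($S{\left(A \right)} = \frac{1 + \frac{25}{2}}{4} = \frac{1}{4} \cdot \frac{27}{2} = \frac{27}{8}$)
$\frac{1}{S{\left(-13 \right)}} = \frac{1}{\frac{27}{8}} = \frac{8}{27}$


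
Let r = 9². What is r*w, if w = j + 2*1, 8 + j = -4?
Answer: -810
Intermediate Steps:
r = 81
j = -12 (j = -8 - 4 = -12)
w = -10 (w = -12 + 2*1 = -12 + 2 = -10)
r*w = 81*(-10) = -810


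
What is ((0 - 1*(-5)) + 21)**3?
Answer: 17576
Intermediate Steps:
((0 - 1*(-5)) + 21)**3 = ((0 + 5) + 21)**3 = (5 + 21)**3 = 26**3 = 17576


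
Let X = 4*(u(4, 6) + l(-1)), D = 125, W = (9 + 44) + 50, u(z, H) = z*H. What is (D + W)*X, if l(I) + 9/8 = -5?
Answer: 16302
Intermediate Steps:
l(I) = -49/8 (l(I) = -9/8 - 5 = -49/8)
u(z, H) = H*z
W = 103 (W = 53 + 50 = 103)
X = 143/2 (X = 4*(6*4 - 49/8) = 4*(24 - 49/8) = 4*(143/8) = 143/2 ≈ 71.500)
(D + W)*X = (125 + 103)*(143/2) = 228*(143/2) = 16302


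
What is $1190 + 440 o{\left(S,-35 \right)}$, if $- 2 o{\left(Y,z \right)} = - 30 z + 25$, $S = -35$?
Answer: $-235310$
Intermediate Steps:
$o{\left(Y,z \right)} = - \frac{25}{2} + 15 z$ ($o{\left(Y,z \right)} = - \frac{- 30 z + 25}{2} = - \frac{25 - 30 z}{2} = - \frac{25}{2} + 15 z$)
$1190 + 440 o{\left(S,-35 \right)} = 1190 + 440 \left(- \frac{25}{2} + 15 \left(-35\right)\right) = 1190 + 440 \left(- \frac{25}{2} - 525\right) = 1190 + 440 \left(- \frac{1075}{2}\right) = 1190 - 236500 = -235310$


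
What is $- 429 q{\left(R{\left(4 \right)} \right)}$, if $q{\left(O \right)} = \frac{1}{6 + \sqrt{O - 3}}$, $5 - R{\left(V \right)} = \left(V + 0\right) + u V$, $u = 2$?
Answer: $- \frac{1287}{23} + \frac{429 i \sqrt{10}}{46} \approx -55.957 + 29.492 i$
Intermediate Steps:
$R{\left(V \right)} = 5 - 3 V$ ($R{\left(V \right)} = 5 - \left(\left(V + 0\right) + 2 V\right) = 5 - \left(V + 2 V\right) = 5 - 3 V$)
$q{\left(O \right)} = \frac{1}{6 + \sqrt{-3 + O}}$
$- 429 q{\left(R{\left(4 \right)} \right)} = - \frac{429}{6 + \sqrt{-3 + \left(5 - 12\right)}} = - \frac{429}{6 + \sqrt{-3 - 7}} = - \frac{429}{6 + \sqrt{-10}} = - \frac{429}{6 + i \sqrt{10}}$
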